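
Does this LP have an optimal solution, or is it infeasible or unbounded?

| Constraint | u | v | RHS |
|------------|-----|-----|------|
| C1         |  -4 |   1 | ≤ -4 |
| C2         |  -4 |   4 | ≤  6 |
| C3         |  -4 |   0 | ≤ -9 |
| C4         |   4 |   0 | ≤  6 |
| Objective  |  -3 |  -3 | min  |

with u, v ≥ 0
C4 requires 4u ≤ 6, while C3 (-4u ≤ -9) is equivalent to 4u ≥ 9. Together they would need 9 ≤ 4u ≤ 6, which is impossible since 9 > 6. No point satisfies all constraints.

Infeasible: no point satisfies all constraints simultaneously.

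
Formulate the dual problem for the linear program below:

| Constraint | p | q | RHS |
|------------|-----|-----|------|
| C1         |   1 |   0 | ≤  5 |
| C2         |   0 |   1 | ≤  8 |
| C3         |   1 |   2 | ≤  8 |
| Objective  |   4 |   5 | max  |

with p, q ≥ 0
Minimize: z = 5y1 + 8y2 + 8y3

Subject to:
  C1: -y1 - y3 ≤ -4
  C2: -y2 - 2y3 ≤ -5
  y1, y2, y3 ≥ 0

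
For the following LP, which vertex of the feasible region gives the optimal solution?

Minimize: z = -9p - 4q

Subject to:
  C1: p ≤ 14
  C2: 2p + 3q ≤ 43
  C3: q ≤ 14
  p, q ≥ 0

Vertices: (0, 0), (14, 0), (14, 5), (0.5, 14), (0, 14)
(14, 5) with z = -146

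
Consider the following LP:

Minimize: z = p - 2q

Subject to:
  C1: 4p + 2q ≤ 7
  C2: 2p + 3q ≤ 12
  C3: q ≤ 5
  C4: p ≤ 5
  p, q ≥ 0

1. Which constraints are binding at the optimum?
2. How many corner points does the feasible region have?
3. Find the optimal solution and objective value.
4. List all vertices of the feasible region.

1. C1, p ≥ 0
2. 3
3. p = 0, q = 3.5, z = -7
4. (0, 0), (1.75, 0), (0, 3.5)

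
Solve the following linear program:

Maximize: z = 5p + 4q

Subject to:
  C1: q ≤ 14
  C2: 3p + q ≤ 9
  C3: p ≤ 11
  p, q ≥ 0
Each vertex is the intersection of two constraint boundaries that also satisfies all remaining constraints:
  p = 0 and q = 0 → (0, 0)
  3p + q = 9 and q = 0 → (3, 0)
  3p + q = 9 and p = 0 → (0, 9)

Evaluating z = 5p + 4q at each vertex:
  (0, 0): z = 0
  (3, 0): z = 15
  (0, 9): z = 36

The maximum is at (0, 9) with z = 36.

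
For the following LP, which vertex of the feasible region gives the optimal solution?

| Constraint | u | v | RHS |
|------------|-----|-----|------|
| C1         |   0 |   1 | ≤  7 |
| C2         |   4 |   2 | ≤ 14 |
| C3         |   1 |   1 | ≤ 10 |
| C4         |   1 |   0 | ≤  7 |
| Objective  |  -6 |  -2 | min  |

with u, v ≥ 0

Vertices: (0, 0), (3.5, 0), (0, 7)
Evaluating z = -6u - 2v at each vertex:
  (0, 0): z = 0
  (3.5, 0): z = -21
  (0, 7): z = -14

The smallest value is z = -21, attained at (3.5, 0).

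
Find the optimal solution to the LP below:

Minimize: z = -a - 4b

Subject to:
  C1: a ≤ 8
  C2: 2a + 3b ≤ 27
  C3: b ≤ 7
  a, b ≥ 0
Each vertex is the intersection of two constraint boundaries that also satisfies all remaining constraints:
  a = 0 and b = 0 → (0, 0)
  a = 8 and b = 0 → (8, 0)
  a = 8 and 2a + 3b = 27 → (8, 3.667)
  2a + 3b = 27 and b = 7 → (3, 7)
  b = 7 and a = 0 → (0, 7)

Evaluating z = -a - 4b at each vertex:
  (0, 0): z = 0
  (8, 0): z = -8
  (8, 3.667): z = -22.67
  (3, 7): z = -31
  (0, 7): z = -28

The minimum is at (3, 7) with z = -31.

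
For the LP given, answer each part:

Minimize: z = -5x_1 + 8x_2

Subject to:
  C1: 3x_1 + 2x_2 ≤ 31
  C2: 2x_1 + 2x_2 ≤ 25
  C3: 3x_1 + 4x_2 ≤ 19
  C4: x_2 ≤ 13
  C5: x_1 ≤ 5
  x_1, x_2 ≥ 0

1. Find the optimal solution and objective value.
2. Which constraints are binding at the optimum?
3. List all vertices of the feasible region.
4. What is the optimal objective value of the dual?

1. x_1 = 5, x_2 = 0, z = -25
2. C5, x_2 ≥ 0
3. (0, 0), (5, 0), (5, 1), (0, 4.75)
4. -25 (by strong duality, equal to the primal optimum)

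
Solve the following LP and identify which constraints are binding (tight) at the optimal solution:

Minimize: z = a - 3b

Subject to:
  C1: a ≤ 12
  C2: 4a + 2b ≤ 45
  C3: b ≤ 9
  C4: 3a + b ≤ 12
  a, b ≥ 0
Optimal: a = 0, b = 9
Slack at optimum:
  C1: slack = 12
  C2: slack = 27
  C3: slack = 0 (binding)
  C4: slack = 3
  a ≥ 0: a = 0 (binding)
  b ≥ 0: b = 9
Binding constraints: C3, a ≥ 0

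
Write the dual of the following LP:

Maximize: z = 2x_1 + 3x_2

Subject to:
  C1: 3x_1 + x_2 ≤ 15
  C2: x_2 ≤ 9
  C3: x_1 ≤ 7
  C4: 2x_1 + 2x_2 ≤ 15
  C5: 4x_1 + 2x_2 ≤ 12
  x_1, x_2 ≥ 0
Minimize: z = 15y1 + 9y2 + 7y3 + 15y4 + 12y5

Subject to:
  C1: -3y1 - y3 - 2y4 - 4y5 ≤ -2
  C2: -y1 - y2 - 2y4 - 2y5 ≤ -3
  y1, y2, y3, y4, y5 ≥ 0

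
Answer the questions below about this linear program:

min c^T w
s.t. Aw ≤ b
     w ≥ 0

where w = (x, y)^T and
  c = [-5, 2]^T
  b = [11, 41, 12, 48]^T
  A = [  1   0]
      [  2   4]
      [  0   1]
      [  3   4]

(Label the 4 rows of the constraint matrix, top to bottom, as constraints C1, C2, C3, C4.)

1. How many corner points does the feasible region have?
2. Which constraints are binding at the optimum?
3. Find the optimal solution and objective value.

1. 5
2. C1, y ≥ 0
3. x = 11, y = 0, z = -55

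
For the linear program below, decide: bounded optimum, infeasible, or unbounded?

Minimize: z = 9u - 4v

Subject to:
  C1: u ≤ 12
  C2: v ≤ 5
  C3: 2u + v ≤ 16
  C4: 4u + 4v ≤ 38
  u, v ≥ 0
The point (0, 5) satisfies every constraint, so the LP is feasible; the constraints give u ≤ 12 and v ≤ 5, which with u, v ≥ 0 keep the feasible region inside a bounded box. A feasible, bounded LP attains a finite optimum at a vertex.

Feasible with finite optimum z* = -20 at (0, 5).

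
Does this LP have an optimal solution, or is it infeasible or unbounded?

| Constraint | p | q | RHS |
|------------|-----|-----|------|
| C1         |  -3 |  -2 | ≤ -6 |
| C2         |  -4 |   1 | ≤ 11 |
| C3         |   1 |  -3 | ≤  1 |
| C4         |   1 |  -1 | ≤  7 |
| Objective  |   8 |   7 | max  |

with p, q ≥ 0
Feasible point: (0, 3) satisfies every constraint, so the LP is feasible.
Direction d = (1, 1): for each constraint row a, a·d ≤ 0 —
  (-3)(1) + (-2)(1) = -5 ≤ 0
  (-4)(1) + (1)(1) = -3 ≤ 0
  (1)(1) + (-3)(1) = -2 ≤ 0
  (1)(1) + (-1)(1) = 0 ≤ 0
and d ≥ 0, so (0, 3) + t·d stays feasible for every t ≥ 0. Along this ray z = 8p + 7q changes by 15 per unit t, so z → +∞.

Unbounded — the objective can increase without bound over the feasible region.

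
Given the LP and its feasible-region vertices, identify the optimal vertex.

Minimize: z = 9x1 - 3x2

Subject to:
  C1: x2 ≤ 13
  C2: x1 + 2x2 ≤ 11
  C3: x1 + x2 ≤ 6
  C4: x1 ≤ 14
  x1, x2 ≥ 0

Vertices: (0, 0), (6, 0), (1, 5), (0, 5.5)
(0, 5.5) with z = -16.5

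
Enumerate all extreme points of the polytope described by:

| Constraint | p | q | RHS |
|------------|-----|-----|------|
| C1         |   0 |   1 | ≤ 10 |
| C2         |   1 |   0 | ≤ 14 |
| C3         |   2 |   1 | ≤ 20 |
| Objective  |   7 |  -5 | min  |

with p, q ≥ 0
Each vertex is the intersection of two constraint boundaries that also satisfies all remaining constraints:
  p = 0 and q = 0 → (0, 0)
  2p + q = 20 and q = 0 → (10, 0)
  q = 10 and 2p + q = 20 → (5, 10)
  q = 10 and p = 0 → (0, 10)

Vertices: (0, 0), (10, 0), (5, 10), (0, 10)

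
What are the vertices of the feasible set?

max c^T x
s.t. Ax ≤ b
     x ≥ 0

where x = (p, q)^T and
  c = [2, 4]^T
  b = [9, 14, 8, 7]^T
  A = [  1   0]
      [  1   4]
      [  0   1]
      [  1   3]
Each vertex is the intersection of two constraint boundaries that also satisfies all remaining constraints:
  p = 0 and q = 0 → (0, 0)
  p + 3q = 7 and q = 0 → (7, 0)
  p + 3q = 7 and p = 0 → (0, 2.333)

Vertices: (0, 0), (7, 0), (0, 2.333)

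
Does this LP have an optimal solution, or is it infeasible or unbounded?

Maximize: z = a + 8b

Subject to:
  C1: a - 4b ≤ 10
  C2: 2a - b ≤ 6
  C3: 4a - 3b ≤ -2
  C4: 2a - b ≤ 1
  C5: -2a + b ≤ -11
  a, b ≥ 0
C2 requires 2a - b ≤ 6, while C5 (-2a + b ≤ -11) is equivalent to 2a - b ≥ 11. Together they would need 11 ≤ 2a - b ≤ 6, which is impossible since 11 > 6. No point satisfies all constraints.

Infeasible: no point satisfies all constraints simultaneously.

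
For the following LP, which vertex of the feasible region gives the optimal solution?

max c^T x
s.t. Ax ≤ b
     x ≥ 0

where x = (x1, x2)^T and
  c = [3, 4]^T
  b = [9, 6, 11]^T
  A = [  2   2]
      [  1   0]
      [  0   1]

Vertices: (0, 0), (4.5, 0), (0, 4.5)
(0, 4.5) with z = 18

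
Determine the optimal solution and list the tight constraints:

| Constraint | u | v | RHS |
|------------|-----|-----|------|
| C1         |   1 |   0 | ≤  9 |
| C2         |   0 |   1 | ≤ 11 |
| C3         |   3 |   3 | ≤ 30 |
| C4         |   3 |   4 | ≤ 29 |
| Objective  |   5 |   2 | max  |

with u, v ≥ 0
Optimal: u = 9, v = 0.5
Binding: C1, C4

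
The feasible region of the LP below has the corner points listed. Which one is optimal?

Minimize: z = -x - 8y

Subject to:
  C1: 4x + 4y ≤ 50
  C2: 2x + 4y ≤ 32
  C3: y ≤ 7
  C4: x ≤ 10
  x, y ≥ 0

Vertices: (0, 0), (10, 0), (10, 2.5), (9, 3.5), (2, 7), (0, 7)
Evaluating z = -x - 8y at each vertex:
  (0, 0): z = 0
  (10, 0): z = -10
  (10, 2.5): z = -30
  (9, 3.5): z = -37
  (2, 7): z = -58
  (0, 7): z = -56

The smallest value is z = -58, attained at (2, 7).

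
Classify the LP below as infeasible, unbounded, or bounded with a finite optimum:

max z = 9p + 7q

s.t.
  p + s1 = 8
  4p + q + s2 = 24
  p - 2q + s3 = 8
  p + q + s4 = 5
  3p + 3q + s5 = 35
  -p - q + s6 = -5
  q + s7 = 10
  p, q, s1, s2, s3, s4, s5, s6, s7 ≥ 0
The point (5, 0) satisfies every constraint, so the LP is feasible; the constraints give p ≤ 8 and q ≤ 10, which with p, q ≥ 0 keep the feasible region inside a bounded box. A feasible, bounded LP attains a finite optimum at a vertex.

Evaluating z = 9p + 7q at each vertex:
  (5, 0): z = 45
  (0, 5): z = 35

Feasible with finite optimum z* = 45 at (5, 0).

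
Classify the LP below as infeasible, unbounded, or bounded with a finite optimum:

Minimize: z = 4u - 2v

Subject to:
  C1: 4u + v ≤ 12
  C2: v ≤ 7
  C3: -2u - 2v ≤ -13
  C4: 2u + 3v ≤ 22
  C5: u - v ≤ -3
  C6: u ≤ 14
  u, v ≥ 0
The point (0, 7) satisfies every constraint, so the LP is feasible; the constraints give u ≤ 14 and v ≤ 7, which with u, v ≥ 0 keep the feasible region inside a bounded box. A feasible, bounded LP attains a finite optimum at a vertex.

Evaluating z = 4u - 2v at each vertex:
  (1.75, 4.75): z = -2.5
  (1.8, 4.8): z = -2.4
  (1.4, 6.4): z = -7.2
  (0.5, 7): z = -12
  (0, 7): z = -14
  (0, 6.5): z = -13

Bounded optimum: z* = -14 at (0, 7).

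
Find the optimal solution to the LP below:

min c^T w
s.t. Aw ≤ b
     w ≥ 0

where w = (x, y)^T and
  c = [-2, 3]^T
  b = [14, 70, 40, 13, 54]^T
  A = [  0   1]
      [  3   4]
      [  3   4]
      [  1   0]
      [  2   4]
Each vertex is the intersection of two constraint boundaries that also satisfies all remaining constraints:
  x = 0 and y = 0 → (0, 0)
  x = 13 and y = 0 → (13, 0)
  3x + 4y = 40 and x = 13 → (13, 0.25)
  3x + 4y = 40 and x = 0 → (0, 10)

Evaluating z = -2x + 3y at each vertex:
  (0, 0): z = 0
  (13, 0): z = -26
  (13, 0.25): z = -25.25
  (0, 10): z = 30

The minimum is at (13, 0) with z = -26.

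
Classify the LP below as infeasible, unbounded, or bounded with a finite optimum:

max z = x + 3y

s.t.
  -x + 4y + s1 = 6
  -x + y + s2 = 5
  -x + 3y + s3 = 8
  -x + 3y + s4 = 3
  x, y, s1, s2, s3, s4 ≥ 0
Feasible point: (0, 0) satisfies every constraint, so the LP is feasible.
Direction d = (1, 0): for each constraint row a, a·d ≤ 0 —
  (-1)(1) + (4)(0) = -1 ≤ 0
  (-1)(1) + (1)(0) = -1 ≤ 0
  (-1)(1) + (3)(0) = -1 ≤ 0
  (-1)(1) + (3)(0) = -1 ≤ 0
and d ≥ 0, so (0, 0) + t·d stays feasible for every t ≥ 0. Along this ray z = x + 3y changes by 1 per unit t, so z → +∞.

Unbounded: there is a feasible ray along which z → +∞.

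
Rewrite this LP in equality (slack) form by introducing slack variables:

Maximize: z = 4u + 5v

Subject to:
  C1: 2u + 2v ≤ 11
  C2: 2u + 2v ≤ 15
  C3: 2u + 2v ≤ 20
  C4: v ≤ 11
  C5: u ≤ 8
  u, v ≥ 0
max z = 4u + 5v

s.t.
  2u + 2v + s1 = 11
  2u + 2v + s2 = 15
  2u + 2v + s3 = 20
  v + s4 = 11
  u + s5 = 8
  u, v, s1, s2, s3, s4, s5 ≥ 0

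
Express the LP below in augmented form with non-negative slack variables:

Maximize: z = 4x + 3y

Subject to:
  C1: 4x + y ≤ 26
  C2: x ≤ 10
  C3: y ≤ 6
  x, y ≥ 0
max z = 4x + 3y

s.t.
  4x + y + s1 = 26
  x + s2 = 10
  y + s3 = 6
  x, y, s1, s2, s3 ≥ 0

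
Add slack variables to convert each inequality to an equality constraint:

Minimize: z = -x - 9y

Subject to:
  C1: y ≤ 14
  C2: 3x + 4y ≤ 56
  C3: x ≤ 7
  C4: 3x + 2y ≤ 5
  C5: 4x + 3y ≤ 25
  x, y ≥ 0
min z = -x - 9y

s.t.
  y + s1 = 14
  3x + 4y + s2 = 56
  x + s3 = 7
  3x + 2y + s4 = 5
  4x + 3y + s5 = 25
  x, y, s1, s2, s3, s4, s5 ≥ 0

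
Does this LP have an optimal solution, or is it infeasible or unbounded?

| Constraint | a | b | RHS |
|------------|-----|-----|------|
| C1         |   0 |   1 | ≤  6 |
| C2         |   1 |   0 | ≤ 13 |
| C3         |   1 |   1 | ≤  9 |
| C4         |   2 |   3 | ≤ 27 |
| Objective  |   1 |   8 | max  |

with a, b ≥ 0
The point (3, 6) satisfies every constraint, so the LP is feasible; the constraints give a ≤ 13 and b ≤ 6, which with a, b ≥ 0 keep the feasible region inside a bounded box. A feasible, bounded LP attains a finite optimum at a vertex.

Bounded optimum: z* = 51 at (3, 6).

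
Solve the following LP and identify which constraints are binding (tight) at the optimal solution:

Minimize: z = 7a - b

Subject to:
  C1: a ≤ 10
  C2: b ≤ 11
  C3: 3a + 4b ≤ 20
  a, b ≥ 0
Optimal: a = 0, b = 5
Binding: C3, a ≥ 0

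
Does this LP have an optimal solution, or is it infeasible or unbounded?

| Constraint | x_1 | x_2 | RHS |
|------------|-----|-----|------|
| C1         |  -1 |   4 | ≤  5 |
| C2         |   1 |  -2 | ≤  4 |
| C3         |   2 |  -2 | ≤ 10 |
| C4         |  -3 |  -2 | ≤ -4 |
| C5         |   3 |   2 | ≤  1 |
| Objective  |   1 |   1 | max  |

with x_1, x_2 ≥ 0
C5 requires 3x_1 + 2x_2 ≤ 1, while C4 (-3x_1 - 2x_2 ≤ -4) is equivalent to 3x_1 + 2x_2 ≥ 4. Together they would need 4 ≤ 3x_1 + 2x_2 ≤ 1, which is impossible since 4 > 1. No point satisfies all constraints.

The feasible region is empty; the LP is infeasible.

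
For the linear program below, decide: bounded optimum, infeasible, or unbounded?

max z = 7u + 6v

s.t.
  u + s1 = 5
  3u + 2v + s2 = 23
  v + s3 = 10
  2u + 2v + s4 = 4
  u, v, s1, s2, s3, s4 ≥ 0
The point (2, 0) satisfies every constraint, so the LP is feasible; the constraints give u ≤ 5 and v ≤ 10, which with u, v ≥ 0 keep the feasible region inside a bounded box. A feasible, bounded LP attains a finite optimum at a vertex.

Evaluating z = 7u + 6v at each vertex:
  (0, 0): z = 0
  (2, 0): z = 14
  (0, 2): z = 12

The LP has an optimal solution: (2, 0) with z = 14.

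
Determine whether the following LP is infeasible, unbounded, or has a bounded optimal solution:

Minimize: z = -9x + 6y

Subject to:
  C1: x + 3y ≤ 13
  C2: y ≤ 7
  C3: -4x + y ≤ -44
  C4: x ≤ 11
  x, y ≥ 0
The point (11, 0) satisfies every constraint, so the LP is feasible; the constraints give x ≤ 11 and y ≤ 7, which with x, y ≥ 0 keep the feasible region inside a bounded box. A feasible, bounded LP attains a finite optimum at a vertex.

Evaluating z = -9x + 6y at each vertex:
  (11, 0): z = -99

The LP has an optimal solution: (11, 0) with z = -99.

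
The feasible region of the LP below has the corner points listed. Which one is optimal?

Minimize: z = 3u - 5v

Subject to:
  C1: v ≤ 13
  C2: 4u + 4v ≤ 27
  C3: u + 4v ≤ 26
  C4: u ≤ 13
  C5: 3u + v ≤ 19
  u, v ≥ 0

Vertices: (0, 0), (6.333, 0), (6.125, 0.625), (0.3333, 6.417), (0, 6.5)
Evaluating z = 3u - 5v at each vertex:
  (0, 0): z = 0
  (6.333, 0): z = 19
  (6.125, 0.625): z = 15.25
  (0.3333, 6.417): z = -31.08
  (0, 6.5): z = -32.5

The smallest value is z = -32.5, attained at (0, 6.5).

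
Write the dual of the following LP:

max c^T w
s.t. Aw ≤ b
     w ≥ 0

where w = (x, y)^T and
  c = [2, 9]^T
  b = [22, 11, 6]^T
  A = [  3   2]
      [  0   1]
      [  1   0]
Minimize: z = 22y1 + 11y2 + 6y3

Subject to:
  C1: -3y1 - y3 ≤ -2
  C2: -2y1 - y2 ≤ -9
  y1, y2, y3 ≥ 0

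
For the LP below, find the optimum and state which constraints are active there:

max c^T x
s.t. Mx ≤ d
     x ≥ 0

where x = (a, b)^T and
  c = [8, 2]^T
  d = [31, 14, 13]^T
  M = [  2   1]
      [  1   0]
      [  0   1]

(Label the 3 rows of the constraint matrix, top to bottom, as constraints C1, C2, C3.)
Optimal: a = 14, b = 3
Slack at optimum:
  C1: slack = 0 (binding)
  C2: slack = 0 (binding)
  C3: slack = 10
  a ≥ 0: a = 14
  b ≥ 0: b = 3
Binding constraints: C1, C2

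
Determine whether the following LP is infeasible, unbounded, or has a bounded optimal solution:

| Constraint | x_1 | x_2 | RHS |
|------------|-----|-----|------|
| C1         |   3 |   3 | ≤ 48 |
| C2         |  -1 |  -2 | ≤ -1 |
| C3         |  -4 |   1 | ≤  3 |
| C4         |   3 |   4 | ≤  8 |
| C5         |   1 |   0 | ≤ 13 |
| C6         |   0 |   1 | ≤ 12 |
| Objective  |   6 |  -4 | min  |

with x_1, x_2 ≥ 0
The point (0, 2) satisfies every constraint, so the LP is feasible; the constraints give x_1 ≤ 13 and x_2 ≤ 12, which with x_1, x_2 ≥ 0 keep the feasible region inside a bounded box. A feasible, bounded LP attains a finite optimum at a vertex.

Evaluating z = 6x_1 - 4x_2 at each vertex:
  (0, 0.5): z = -2
  (1, 0): z = 6
  (2.667, 0): z = 16
  (0, 2): z = -8

The LP has an optimal solution: (0, 2) with z = -8.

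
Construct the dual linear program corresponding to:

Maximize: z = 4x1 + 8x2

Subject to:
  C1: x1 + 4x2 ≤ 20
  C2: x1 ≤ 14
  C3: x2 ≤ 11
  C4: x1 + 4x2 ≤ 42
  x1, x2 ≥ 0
Minimize: z = 20y1 + 14y2 + 11y3 + 42y4

Subject to:
  C1: -y1 - y2 - y4 ≤ -4
  C2: -4y1 - y3 - 4y4 ≤ -8
  y1, y2, y3, y4 ≥ 0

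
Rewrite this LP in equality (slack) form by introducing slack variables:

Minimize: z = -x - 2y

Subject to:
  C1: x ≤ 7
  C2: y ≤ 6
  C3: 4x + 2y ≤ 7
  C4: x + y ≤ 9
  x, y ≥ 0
min z = -x - 2y

s.t.
  x + s1 = 7
  y + s2 = 6
  4x + 2y + s3 = 7
  x + y + s4 = 9
  x, y, s1, s2, s3, s4 ≥ 0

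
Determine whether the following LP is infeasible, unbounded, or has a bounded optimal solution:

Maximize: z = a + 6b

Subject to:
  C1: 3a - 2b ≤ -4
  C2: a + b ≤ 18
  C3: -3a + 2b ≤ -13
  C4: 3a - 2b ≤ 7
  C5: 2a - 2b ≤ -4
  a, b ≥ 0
C1 requires 3a - 2b ≤ -4, while C3 (-3a + 2b ≤ -13) is equivalent to 3a - 2b ≥ 13. Together they would need 13 ≤ 3a - 2b ≤ -4, which is impossible since 13 > -4. No point satisfies all constraints.

Infeasible — the constraint set is empty.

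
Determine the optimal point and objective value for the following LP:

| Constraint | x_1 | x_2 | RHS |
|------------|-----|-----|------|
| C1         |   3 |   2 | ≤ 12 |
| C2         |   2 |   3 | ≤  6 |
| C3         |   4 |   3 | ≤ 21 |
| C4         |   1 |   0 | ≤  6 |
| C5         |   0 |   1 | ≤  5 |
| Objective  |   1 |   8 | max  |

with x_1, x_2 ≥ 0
Each vertex is the intersection of two constraint boundaries that also satisfies all remaining constraints:
  x_1 = 0 and x_2 = 0 → (0, 0)
  2x_1 + 3x_2 = 6 and x_2 = 0 → (3, 0)
  2x_1 + 3x_2 = 6 and x_1 = 0 → (0, 2)

Evaluating z = x_1 + 8x_2 at each vertex:
  (0, 0): z = 0
  (3, 0): z = 3
  (0, 2): z = 16

The maximum is at (0, 2) with z = 16.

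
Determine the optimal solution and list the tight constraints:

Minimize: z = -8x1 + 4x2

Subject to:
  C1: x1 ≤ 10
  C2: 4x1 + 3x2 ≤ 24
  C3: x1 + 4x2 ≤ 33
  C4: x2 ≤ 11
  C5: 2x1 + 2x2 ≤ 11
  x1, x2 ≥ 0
Optimal: x1 = 5.5, x2 = 0
Slack at optimum:
  C1: slack = 4.5
  C2: slack = 2
  C3: slack = 27.5
  C4: slack = 11
  C5: slack = 0 (binding)
  x1 ≥ 0: x1 = 5.5
  x2 ≥ 0: x2 = 0 (binding)
Binding constraints: C5, x2 ≥ 0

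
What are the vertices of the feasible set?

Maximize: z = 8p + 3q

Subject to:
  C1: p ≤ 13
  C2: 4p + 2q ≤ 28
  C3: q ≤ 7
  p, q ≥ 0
Each vertex is the intersection of two constraint boundaries that also satisfies all remaining constraints:
  p = 0 and q = 0 → (0, 0)
  4p + 2q = 28 and q = 0 → (7, 0)
  4p + 2q = 28 and q = 7 → (3.5, 7)
  q = 7 and p = 0 → (0, 7)

Vertices: (0, 0), (7, 0), (3.5, 7), (0, 7)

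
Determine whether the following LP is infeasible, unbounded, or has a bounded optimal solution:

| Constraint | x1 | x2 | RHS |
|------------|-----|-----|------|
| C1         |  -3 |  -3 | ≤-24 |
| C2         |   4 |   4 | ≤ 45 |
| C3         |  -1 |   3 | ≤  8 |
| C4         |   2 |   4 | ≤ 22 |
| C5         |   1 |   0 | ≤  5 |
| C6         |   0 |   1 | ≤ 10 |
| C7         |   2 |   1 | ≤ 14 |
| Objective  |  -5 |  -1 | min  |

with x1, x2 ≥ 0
The point (5, 3) satisfies every constraint, so the LP is feasible; the constraints give x1 ≤ 5 and x2 ≤ 10, which with x1, x2 ≥ 0 keep the feasible region inside a bounded box. A feasible, bounded LP attains a finite optimum at a vertex.

Feasible with finite optimum z* = -28 at (5, 3).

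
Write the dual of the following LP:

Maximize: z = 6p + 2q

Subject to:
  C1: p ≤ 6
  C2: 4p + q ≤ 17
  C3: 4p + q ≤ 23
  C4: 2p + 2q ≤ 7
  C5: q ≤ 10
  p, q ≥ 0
Minimize: z = 6y1 + 17y2 + 23y3 + 7y4 + 10y5

Subject to:
  C1: -y1 - 4y2 - 4y3 - 2y4 ≤ -6
  C2: -y2 - y3 - 2y4 - y5 ≤ -2
  y1, y2, y3, y4, y5 ≥ 0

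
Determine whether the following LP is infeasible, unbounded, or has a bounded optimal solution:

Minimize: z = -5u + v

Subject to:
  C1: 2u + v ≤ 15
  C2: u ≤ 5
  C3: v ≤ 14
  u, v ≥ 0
The point (5, 0) satisfies every constraint, so the LP is feasible; the constraints give u ≤ 5 and v ≤ 14, which with u, v ≥ 0 keep the feasible region inside a bounded box. A feasible, bounded LP attains a finite optimum at a vertex.

Evaluating z = -5u + v at each vertex:
  (0, 0): z = 0
  (5, 0): z = -25
  (5, 5): z = -20
  (0.5, 14): z = 11.5
  (0, 14): z = 14

Feasible with finite optimum z* = -25 at (5, 0).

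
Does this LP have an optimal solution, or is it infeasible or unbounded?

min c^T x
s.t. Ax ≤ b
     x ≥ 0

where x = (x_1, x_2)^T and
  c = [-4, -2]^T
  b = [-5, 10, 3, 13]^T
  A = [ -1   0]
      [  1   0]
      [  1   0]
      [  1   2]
One constraint requires x_1 ≤ 3, while the constraint -x_1 ≤ -5 is equivalent to x_1 ≥ 5. Together they would need 5 ≤ x_1 ≤ 3, which is impossible since 5 > 3. No point satisfies all constraints.

The feasible region is empty; the LP is infeasible.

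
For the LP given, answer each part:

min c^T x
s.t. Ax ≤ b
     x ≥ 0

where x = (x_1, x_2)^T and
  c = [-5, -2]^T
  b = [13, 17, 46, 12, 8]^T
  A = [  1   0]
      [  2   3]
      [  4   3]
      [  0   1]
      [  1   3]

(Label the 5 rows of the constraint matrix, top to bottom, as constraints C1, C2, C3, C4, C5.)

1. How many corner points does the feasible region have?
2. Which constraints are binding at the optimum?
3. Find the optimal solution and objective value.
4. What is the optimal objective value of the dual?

1. 3
2. C5, x_2 ≥ 0
3. x_1 = 8, x_2 = 0, z = -40
4. -40 (by strong duality, equal to the primal optimum)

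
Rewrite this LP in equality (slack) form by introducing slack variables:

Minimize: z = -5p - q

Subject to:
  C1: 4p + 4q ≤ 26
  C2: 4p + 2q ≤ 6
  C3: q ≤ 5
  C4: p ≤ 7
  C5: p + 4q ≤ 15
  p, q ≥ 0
min z = -5p - q

s.t.
  4p + 4q + s1 = 26
  4p + 2q + s2 = 6
  q + s3 = 5
  p + s4 = 7
  p + 4q + s5 = 15
  p, q, s1, s2, s3, s4, s5 ≥ 0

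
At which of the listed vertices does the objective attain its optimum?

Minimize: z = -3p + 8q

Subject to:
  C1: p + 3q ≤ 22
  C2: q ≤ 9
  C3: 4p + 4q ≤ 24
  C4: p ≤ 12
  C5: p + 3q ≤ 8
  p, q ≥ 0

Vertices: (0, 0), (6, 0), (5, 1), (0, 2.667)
(6, 0) with z = -18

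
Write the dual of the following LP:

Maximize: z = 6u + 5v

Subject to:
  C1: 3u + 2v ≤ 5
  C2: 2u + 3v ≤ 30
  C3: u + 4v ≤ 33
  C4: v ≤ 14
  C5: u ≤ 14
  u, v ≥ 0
Minimize: z = 5y1 + 30y2 + 33y3 + 14y4 + 14y5

Subject to:
  C1: -3y1 - 2y2 - y3 - y5 ≤ -6
  C2: -2y1 - 3y2 - 4y3 - y4 ≤ -5
  y1, y2, y3, y4, y5 ≥ 0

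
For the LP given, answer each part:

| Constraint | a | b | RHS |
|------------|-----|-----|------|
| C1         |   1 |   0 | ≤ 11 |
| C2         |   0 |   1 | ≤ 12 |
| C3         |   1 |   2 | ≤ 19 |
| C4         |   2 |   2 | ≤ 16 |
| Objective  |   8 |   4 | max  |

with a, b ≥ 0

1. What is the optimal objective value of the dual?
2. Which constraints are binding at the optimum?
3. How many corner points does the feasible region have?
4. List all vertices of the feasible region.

1. 64 (by strong duality, equal to the primal optimum)
2. C4, b ≥ 0
3. 3
4. (0, 0), (8, 0), (0, 8)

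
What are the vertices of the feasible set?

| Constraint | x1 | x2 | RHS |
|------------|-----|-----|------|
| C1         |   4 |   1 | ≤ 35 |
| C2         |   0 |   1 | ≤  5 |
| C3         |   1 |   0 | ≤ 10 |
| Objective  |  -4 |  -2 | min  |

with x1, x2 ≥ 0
Each vertex is the intersection of two constraint boundaries that also satisfies all remaining constraints:
  x1 = 0 and x2 = 0 → (0, 0)
  4x1 + x2 = 35 and x2 = 0 → (8.75, 0)
  4x1 + x2 = 35 and x2 = 5 → (7.5, 5)
  x2 = 5 and x1 = 0 → (0, 5)

Vertices: (0, 0), (8.75, 0), (7.5, 5), (0, 5)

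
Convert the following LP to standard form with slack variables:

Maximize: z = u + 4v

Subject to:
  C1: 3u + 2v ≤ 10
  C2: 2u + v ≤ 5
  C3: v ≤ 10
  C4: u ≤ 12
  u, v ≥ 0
max z = u + 4v

s.t.
  3u + 2v + s1 = 10
  2u + v + s2 = 5
  v + s3 = 10
  u + s4 = 12
  u, v, s1, s2, s3, s4 ≥ 0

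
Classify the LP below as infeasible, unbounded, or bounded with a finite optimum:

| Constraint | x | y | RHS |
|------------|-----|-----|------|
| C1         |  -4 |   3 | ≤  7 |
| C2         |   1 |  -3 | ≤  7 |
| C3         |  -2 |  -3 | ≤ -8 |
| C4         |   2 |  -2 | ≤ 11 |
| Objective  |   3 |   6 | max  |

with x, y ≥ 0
Feasible point: (1, 2) satisfies every constraint, so the LP is feasible.
Direction d = (1, 1): for each constraint row a, a·d ≤ 0 —
  (-4)(1) + (3)(1) = -1 ≤ 0
  (1)(1) + (-3)(1) = -2 ≤ 0
  (-2)(1) + (-3)(1) = -5 ≤ 0
  (2)(1) + (-2)(1) = 0 ≤ 0
and d ≥ 0, so (1, 2) + t·d stays feasible for every t ≥ 0. Along this ray z = 3x + 6y changes by 9 per unit t, so z → +∞.

Unbounded: there is a feasible ray along which z → +∞.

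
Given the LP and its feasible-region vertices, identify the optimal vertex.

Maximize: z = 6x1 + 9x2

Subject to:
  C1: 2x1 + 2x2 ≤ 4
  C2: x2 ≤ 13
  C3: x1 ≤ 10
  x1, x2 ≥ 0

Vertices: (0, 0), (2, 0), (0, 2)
Evaluating z = 6x1 + 9x2 at each vertex:
  (0, 0): z = 0
  (2, 0): z = 12
  (0, 2): z = 18

The largest value is z = 18, attained at (0, 2).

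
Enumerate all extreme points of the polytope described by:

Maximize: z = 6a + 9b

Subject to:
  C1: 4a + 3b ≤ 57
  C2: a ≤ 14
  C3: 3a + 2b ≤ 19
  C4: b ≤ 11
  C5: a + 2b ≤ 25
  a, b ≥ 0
Each vertex is the intersection of two constraint boundaries that also satisfies all remaining constraints:
  a = 0 and b = 0 → (0, 0)
  3a + 2b = 19 and b = 0 → (6.333, 0)
  3a + 2b = 19 and a = 0 → (0, 9.5)

Vertices: (0, 0), (6.333, 0), (0, 9.5)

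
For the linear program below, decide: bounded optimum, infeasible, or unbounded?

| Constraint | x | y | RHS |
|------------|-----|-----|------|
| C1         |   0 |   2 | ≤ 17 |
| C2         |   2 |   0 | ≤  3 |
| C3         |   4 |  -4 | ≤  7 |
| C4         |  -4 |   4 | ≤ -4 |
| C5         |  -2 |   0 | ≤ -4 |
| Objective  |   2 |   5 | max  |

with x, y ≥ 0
C2 requires 2x ≤ 3, while C5 (-2x ≤ -4) is equivalent to 2x ≥ 4. Together they would need 4 ≤ 2x ≤ 3, which is impossible since 4 > 3. No point satisfies all constraints.

Infeasible — the constraint set is empty.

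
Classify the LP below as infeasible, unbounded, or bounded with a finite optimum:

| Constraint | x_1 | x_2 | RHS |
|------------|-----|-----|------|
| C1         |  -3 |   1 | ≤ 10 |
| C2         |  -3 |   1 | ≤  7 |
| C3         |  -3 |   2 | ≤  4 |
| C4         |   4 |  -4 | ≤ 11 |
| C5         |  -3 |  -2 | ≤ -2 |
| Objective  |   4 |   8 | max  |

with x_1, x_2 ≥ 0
Feasible point: (0, 1) satisfies every constraint, so the LP is feasible.
Direction d = (1, 1): for each constraint row a, a·d ≤ 0 —
  (-3)(1) + (1)(1) = -2 ≤ 0
  (-3)(1) + (1)(1) = -2 ≤ 0
  (-3)(1) + (2)(1) = -1 ≤ 0
  (4)(1) + (-4)(1) = 0 ≤ 0
  (-3)(1) + (-2)(1) = -5 ≤ 0
and d ≥ 0, so (0, 1) + t·d stays feasible for every t ≥ 0. Along this ray z = 4x_1 + 8x_2 changes by 12 per unit t, so z → +∞.

The LP is unbounded; z can be made arbitrarily large.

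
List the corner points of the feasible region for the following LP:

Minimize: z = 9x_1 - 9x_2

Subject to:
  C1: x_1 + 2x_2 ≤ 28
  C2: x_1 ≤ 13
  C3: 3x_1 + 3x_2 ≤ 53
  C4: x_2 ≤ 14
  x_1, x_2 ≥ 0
Each vertex is the intersection of two constraint boundaries that also satisfies all remaining constraints:
  x_1 = 0 and x_2 = 0 → (0, 0)
  x_1 = 13 and x_2 = 0 → (13, 0)
  x_1 = 13 and 3x_1 + 3x_2 = 53 → (13, 4.667)
  x_1 + 2x_2 = 28 and 3x_1 + 3x_2 = 53 → (7.333, 10.33)
  x_1 + 2x_2 = 28 and x_2 = 14 → (0, 14)

Vertices: (0, 0), (13, 0), (13, 4.667), (7.333, 10.33), (0, 14)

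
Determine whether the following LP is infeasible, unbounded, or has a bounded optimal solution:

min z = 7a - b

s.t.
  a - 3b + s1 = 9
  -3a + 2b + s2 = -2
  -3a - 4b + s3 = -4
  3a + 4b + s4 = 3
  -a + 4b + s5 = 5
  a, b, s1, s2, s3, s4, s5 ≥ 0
The row 3a + 4b + s4 = 3 with s4 ≥ 0 requires 3a + 4b ≤ 3, while the row -3a - 4b + s3 = -4 with s3 ≥ 0 is equivalent to 3a + 4b ≥ 4. Together they would need 4 ≤ 3a + 4b ≤ 3, which is impossible since 4 > 3. No point satisfies all constraints.

Infeasible — the constraint set is empty.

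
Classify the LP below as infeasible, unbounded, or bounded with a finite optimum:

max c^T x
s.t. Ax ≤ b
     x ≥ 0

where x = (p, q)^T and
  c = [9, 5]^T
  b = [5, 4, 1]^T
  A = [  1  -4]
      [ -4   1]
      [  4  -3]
Feasible point: (0, 0) satisfies every constraint, so the LP is feasible.
Direction d = (1, 4): for each constraint row a, a·d ≤ 0 —
  (1)(1) + (-4)(4) = -15 ≤ 0
  (-4)(1) + (1)(4) = 0 ≤ 0
  (4)(1) + (-3)(4) = -8 ≤ 0
and d ≥ 0, so (0, 0) + t·d stays feasible for every t ≥ 0. Along this ray z = 9p + 5q changes by 29 per unit t, so z → +∞.

Unbounded — the objective can increase without bound over the feasible region.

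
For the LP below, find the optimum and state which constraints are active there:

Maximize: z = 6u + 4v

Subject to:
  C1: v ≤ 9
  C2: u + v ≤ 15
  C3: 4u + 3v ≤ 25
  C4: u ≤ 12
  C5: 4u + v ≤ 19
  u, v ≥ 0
Optimal: u = 4, v = 3
Binding: C3, C5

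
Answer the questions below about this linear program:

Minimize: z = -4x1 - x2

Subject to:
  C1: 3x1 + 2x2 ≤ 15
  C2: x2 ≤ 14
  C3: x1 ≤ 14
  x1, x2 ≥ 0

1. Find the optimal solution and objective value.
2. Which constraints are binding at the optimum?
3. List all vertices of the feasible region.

1. x1 = 5, x2 = 0, z = -20
2. C1, x2 ≥ 0
3. (0, 0), (5, 0), (0, 7.5)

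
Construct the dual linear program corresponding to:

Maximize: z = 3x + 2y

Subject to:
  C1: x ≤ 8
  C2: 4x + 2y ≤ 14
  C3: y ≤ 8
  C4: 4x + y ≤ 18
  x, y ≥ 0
Minimize: z = 8y1 + 14y2 + 8y3 + 18y4

Subject to:
  C1: -y1 - 4y2 - 4y4 ≤ -3
  C2: -2y2 - y3 - y4 ≤ -2
  y1, y2, y3, y4 ≥ 0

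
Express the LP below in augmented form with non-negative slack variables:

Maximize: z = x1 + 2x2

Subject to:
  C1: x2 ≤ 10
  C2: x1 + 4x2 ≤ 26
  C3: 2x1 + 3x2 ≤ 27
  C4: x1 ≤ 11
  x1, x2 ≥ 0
max z = x1 + 2x2

s.t.
  x2 + s1 = 10
  x1 + 4x2 + s2 = 26
  2x1 + 3x2 + s3 = 27
  x1 + s4 = 11
  x1, x2, s1, s2, s3, s4 ≥ 0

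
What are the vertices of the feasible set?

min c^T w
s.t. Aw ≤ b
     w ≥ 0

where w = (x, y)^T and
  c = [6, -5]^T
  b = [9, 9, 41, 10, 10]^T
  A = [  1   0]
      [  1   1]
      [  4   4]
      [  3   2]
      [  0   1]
Each vertex is the intersection of two constraint boundaries that also satisfies all remaining constraints:
  x = 0 and y = 0 → (0, 0)
  3x + 2y = 10 and y = 0 → (3.333, 0)
  3x + 2y = 10 and x = 0 → (0, 5)

Vertices: (0, 0), (3.333, 0), (0, 5)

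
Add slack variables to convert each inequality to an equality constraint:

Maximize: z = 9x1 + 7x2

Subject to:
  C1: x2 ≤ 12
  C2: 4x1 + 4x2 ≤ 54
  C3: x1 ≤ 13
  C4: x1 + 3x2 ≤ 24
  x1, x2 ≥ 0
max z = 9x1 + 7x2

s.t.
  x2 + s1 = 12
  4x1 + 4x2 + s2 = 54
  x1 + s3 = 13
  x1 + 3x2 + s4 = 24
  x1, x2, s1, s2, s3, s4 ≥ 0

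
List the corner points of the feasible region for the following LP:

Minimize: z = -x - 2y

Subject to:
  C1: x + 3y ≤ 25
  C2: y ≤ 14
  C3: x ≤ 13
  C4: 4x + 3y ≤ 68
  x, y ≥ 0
Each vertex is the intersection of two constraint boundaries that also satisfies all remaining constraints:
  x = 0 and y = 0 → (0, 0)
  x = 13 and y = 0 → (13, 0)
  x + 3y = 25 and x = 13 → (13, 4)
  x + 3y = 25 and x = 0 → (0, 8.333)

Vertices: (0, 0), (13, 0), (13, 4), (0, 8.333)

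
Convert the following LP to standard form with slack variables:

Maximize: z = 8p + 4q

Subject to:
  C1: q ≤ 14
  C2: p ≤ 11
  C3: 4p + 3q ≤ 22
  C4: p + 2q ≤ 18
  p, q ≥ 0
max z = 8p + 4q

s.t.
  q + s1 = 14
  p + s2 = 11
  4p + 3q + s3 = 22
  p + 2q + s4 = 18
  p, q, s1, s2, s3, s4 ≥ 0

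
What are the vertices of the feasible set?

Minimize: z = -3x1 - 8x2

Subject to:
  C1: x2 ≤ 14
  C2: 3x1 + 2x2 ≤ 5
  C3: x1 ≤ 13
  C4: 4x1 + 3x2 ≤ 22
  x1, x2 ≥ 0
Each vertex is the intersection of two constraint boundaries that also satisfies all remaining constraints:
  x1 = 0 and x2 = 0 → (0, 0)
  3x1 + 2x2 = 5 and x2 = 0 → (1.667, 0)
  3x1 + 2x2 = 5 and x1 = 0 → (0, 2.5)

Vertices: (0, 0), (1.667, 0), (0, 2.5)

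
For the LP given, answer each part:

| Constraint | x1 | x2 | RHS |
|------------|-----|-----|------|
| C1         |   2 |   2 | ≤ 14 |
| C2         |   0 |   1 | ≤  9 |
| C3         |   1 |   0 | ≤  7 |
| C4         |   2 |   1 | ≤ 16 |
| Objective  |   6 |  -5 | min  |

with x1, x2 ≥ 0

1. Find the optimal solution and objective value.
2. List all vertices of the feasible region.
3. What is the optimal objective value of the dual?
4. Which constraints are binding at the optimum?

1. x1 = 0, x2 = 7, z = -35
2. (0, 0), (7, 0), (0, 7)
3. -35 (by strong duality, equal to the primal optimum)
4. C1, x1 ≥ 0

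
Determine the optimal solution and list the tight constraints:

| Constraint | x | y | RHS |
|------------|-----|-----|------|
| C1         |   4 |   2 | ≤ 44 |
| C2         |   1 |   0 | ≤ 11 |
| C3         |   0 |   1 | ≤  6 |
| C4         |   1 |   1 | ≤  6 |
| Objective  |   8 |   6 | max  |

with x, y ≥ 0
Optimal: x = 6, y = 0
Slack at optimum:
  C1: slack = 20
  C2: slack = 5
  C3: slack = 6
  C4: slack = 0 (binding)
  x ≥ 0: x = 6
  y ≥ 0: y = 0 (binding)
Binding constraints: C4, y ≥ 0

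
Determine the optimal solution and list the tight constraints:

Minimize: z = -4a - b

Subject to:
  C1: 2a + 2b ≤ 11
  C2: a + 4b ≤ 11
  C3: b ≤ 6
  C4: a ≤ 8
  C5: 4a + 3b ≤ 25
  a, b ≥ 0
Optimal: a = 5.5, b = 0
Slack at optimum:
  C1: slack = 0 (binding)
  C2: slack = 5.5
  C3: slack = 6
  C4: slack = 2.5
  C5: slack = 3
  a ≥ 0: a = 5.5
  b ≥ 0: b = 0 (binding)
Binding constraints: C1, b ≥ 0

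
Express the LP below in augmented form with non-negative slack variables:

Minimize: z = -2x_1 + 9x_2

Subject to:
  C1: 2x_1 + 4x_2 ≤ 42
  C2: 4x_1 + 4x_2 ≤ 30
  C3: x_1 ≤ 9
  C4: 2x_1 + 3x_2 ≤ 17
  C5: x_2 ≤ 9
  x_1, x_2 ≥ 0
min z = -2x_1 + 9x_2

s.t.
  2x_1 + 4x_2 + s1 = 42
  4x_1 + 4x_2 + s2 = 30
  x_1 + s3 = 9
  2x_1 + 3x_2 + s4 = 17
  x_2 + s5 = 9
  x_1, x_2, s1, s2, s3, s4, s5 ≥ 0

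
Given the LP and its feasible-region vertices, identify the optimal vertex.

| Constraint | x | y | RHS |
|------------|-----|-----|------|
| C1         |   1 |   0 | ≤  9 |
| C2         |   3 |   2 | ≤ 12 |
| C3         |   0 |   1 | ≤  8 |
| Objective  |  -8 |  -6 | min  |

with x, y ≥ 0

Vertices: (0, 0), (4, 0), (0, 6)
(0, 6) with z = -36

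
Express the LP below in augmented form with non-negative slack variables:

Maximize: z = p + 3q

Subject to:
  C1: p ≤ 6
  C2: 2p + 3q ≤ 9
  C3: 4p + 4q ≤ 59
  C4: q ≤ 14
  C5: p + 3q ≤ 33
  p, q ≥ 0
max z = p + 3q

s.t.
  p + s1 = 6
  2p + 3q + s2 = 9
  4p + 4q + s3 = 59
  q + s4 = 14
  p + 3q + s5 = 33
  p, q, s1, s2, s3, s4, s5 ≥ 0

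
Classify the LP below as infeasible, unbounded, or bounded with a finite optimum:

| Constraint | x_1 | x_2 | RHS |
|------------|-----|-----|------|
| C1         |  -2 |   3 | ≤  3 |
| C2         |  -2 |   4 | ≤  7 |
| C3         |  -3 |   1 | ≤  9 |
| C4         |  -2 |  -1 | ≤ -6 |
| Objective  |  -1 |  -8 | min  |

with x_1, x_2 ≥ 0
Feasible point: (3, 0) satisfies every constraint, so the LP is feasible.
Direction d = (1, 0): for each constraint row a, a·d ≤ 0 —
  (-2)(1) + (3)(0) = -2 ≤ 0
  (-2)(1) + (4)(0) = -2 ≤ 0
  (-3)(1) + (1)(0) = -3 ≤ 0
  (-2)(1) + (-1)(0) = -2 ≤ 0
and d ≥ 0, so (3, 0) + t·d stays feasible for every t ≥ 0. Along this ray z = -x_1 - 8x_2 changes by -1 per unit t, so z → −∞.

Unbounded — the objective can decrease without bound over the feasible region.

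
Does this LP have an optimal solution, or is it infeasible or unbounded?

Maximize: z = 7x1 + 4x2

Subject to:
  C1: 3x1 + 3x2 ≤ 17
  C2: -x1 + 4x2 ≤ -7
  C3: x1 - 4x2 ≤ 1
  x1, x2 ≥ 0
C3 requires x1 - 4x2 ≤ 1, while C2 (-x1 + 4x2 ≤ -7) is equivalent to x1 - 4x2 ≥ 7. Together they would need 7 ≤ x1 - 4x2 ≤ 1, which is impossible since 7 > 1. No point satisfies all constraints.

The feasible region is empty; the LP is infeasible.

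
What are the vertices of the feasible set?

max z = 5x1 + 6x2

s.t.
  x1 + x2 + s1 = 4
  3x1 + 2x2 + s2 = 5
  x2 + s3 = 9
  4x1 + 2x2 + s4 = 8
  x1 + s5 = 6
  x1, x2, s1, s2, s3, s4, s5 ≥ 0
Each vertex is the intersection of two constraint boundaries that also satisfies all remaining constraints:
  x1 = 0 and x2 = 0 → (0, 0)
  3x1 + 2x2 = 5 and x2 = 0 → (1.667, 0)
  3x1 + 2x2 = 5 and x1 = 0 → (0, 2.5)

Vertices: (0, 0), (1.667, 0), (0, 2.5)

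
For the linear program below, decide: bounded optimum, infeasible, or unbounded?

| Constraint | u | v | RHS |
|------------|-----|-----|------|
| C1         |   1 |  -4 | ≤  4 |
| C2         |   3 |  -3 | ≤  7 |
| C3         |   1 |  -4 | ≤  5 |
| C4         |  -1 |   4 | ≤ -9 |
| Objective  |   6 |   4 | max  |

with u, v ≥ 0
C1 requires u - 4v ≤ 4, while C4 (-u + 4v ≤ -9) is equivalent to u - 4v ≥ 9. Together they would need 9 ≤ u - 4v ≤ 4, which is impossible since 9 > 4. No point satisfies all constraints.

Infeasible: no point satisfies all constraints simultaneously.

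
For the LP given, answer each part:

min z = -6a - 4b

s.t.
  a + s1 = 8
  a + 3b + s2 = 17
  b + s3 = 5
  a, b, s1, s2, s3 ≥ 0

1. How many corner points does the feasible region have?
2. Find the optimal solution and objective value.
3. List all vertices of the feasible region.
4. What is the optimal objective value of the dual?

1. 5
2. a = 8, b = 3, z = -60
3. (0, 0), (8, 0), (8, 3), (2, 5), (0, 5)
4. -60 (by strong duality, equal to the primal optimum)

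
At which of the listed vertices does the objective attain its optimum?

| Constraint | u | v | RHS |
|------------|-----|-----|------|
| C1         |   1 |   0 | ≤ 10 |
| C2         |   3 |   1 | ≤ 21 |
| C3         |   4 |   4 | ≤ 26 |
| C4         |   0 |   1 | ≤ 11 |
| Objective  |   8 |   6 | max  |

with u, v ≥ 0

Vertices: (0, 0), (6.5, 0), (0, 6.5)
(6.5, 0) with z = 52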